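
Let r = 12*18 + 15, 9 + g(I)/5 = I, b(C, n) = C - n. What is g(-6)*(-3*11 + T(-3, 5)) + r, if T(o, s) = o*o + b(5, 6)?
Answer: 2106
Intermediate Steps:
g(I) = -45 + 5*I
r = 231 (r = 216 + 15 = 231)
T(o, s) = -1 + o**2 (T(o, s) = o*o + (5 - 1*6) = o**2 + (5 - 6) = o**2 - 1 = -1 + o**2)
g(-6)*(-3*11 + T(-3, 5)) + r = (-45 + 5*(-6))*(-3*11 + (-1 + (-3)**2)) + 231 = (-45 - 30)*(-33 + (-1 + 9)) + 231 = -75*(-33 + 8) + 231 = -75*(-25) + 231 = 1875 + 231 = 2106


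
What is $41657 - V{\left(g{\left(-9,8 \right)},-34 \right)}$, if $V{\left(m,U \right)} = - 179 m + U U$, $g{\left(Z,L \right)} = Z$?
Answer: $38890$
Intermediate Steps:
$V{\left(m,U \right)} = U^{2} - 179 m$ ($V{\left(m,U \right)} = - 179 m + U^{2} = U^{2} - 179 m$)
$41657 - V{\left(g{\left(-9,8 \right)},-34 \right)} = 41657 - \left(\left(-34\right)^{2} - -1611\right) = 41657 - \left(1156 + 1611\right) = 41657 - 2767 = 38890$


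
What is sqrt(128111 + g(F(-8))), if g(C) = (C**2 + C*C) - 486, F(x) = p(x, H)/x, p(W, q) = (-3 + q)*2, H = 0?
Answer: sqrt(2042018)/4 ≈ 357.25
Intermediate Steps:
p(W, q) = -6 + 2*q
F(x) = -6/x (F(x) = (-6 + 2*0)/x = (-6 + 0)/x = -6/x)
g(C) = -486 + 2*C**2 (g(C) = (C**2 + C**2) - 486 = 2*C**2 - 486 = -486 + 2*C**2)
sqrt(128111 + g(F(-8))) = sqrt(128111 + (-486 + 2*(-6/(-8))**2)) = sqrt(128111 + (-486 + 2*(-6*(-1/8))**2)) = sqrt(128111 + (-486 + 2*(3/4)**2)) = sqrt(128111 + (-486 + 2*(9/16))) = sqrt(128111 + (-486 + 9/8)) = sqrt(128111 - 3879/8) = sqrt(1021009/8) = sqrt(2042018)/4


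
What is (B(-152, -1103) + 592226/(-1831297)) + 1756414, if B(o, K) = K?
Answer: 3214495176141/1831297 ≈ 1.7553e+6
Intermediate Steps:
(B(-152, -1103) + 592226/(-1831297)) + 1756414 = (-1103 + 592226/(-1831297)) + 1756414 = (-1103 + 592226*(-1/1831297)) + 1756414 = (-1103 - 592226/1831297) + 1756414 = -2020512817/1831297 + 1756414 = 3214495176141/1831297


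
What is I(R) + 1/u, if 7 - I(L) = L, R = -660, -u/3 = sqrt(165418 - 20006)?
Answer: 667 - sqrt(36353)/218118 ≈ 667.00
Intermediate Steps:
u = -6*sqrt(36353) (u = -3*sqrt(165418 - 20006) = -6*sqrt(36353) ≈ -1144.0)
I(L) = 7 - L
I(R) + 1/u = (7 - 1*(-660)) + 1/(-6*sqrt(36353)) = (7 + 660) - sqrt(36353)/218118 = 667 - sqrt(36353)/218118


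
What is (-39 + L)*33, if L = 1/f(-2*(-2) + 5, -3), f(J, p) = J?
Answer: -3850/3 ≈ -1283.3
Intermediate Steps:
L = 1/9 (L = 1/(-2*(-2) + 5) = 1/(4 + 5) = 1/9 ≈ 0.11111)
(-39 + L)*33 = (-39 + 1/9)*33 = -350/9*33 = -3850/3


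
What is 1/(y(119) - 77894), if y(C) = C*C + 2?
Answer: -1/63731 ≈ -1.5691e-5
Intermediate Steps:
y(C) = 2 + C² (y(C) = C² + 2 = 2 + C²)
1/(y(119) - 77894) = 1/((2 + 119²) - 77894) = 1/((2 + 14161) - 77894) = 1/(14163 - 77894) = 1/(-63731) = -1/63731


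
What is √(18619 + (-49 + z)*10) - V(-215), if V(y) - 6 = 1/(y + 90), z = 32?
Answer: -749/125 + √18449 ≈ 129.84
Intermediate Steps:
V(y) = 6 + 1/(90 + y) (V(y) = 6 + 1/(y + 90) = 6 + 1/(90 + y))
√(18619 + (-49 + z)*10) - V(-215) = √(18619 + (-49 + 32)*10) - (541 + 6*(-215))/(90 - 215) = √(18619 - 17*10) - (541 - 1290)/(-125) = √(18619 - 170) - (-1)*(-749)/125 = √18449 - 1*749/125 = √18449 - 749/125 = -749/125 + √18449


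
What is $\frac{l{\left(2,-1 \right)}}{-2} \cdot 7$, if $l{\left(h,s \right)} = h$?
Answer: $-7$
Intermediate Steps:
$\frac{l{\left(2,-1 \right)}}{-2} \cdot 7 = \frac{1}{-2} \cdot 2 \cdot 7 = \left(- \frac{1}{2}\right) 2 \cdot 7 = \left(-1\right) 7 = -7$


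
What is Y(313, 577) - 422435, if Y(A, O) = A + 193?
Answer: -421929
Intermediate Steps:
Y(A, O) = 193 + A
Y(313, 577) - 422435 = (193 + 313) - 422435 = 506 - 422435 = -421929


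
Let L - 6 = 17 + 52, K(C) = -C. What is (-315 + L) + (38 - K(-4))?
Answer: -206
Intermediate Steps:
L = 75 (L = 6 + (17 + 52) = 6 + 69 = 75)
(-315 + L) + (38 - K(-4)) = (-315 + 75) + (38 - (-1)*(-4)) = -240 + (38 - 1*4) = -240 + (38 - 4) = -240 + 34 = -206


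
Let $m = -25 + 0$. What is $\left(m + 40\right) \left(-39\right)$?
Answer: $-585$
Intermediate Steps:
$m = -25$
$\left(m + 40\right) \left(-39\right) = \left(-25 + 40\right) \left(-39\right) = 15 \left(-39\right) = -585$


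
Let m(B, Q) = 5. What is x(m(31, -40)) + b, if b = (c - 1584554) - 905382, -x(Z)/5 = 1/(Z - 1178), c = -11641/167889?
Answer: -163450854527480/65644599 ≈ -2.4899e+6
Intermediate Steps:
c = -11641/167889 (c = -11641*1/167889 = -11641/167889 ≈ -0.069337)
x(Z) = -5/(-1178 + Z) (x(Z) = -5/(Z - 1178) = -5/(-1178 + Z))
b = -418032876745/167889 (b = (-11641/167889 - 1584554) - 905382 = -266029198147/167889 - 905382 = -418032876745/167889 ≈ -2.4899e+6)
x(m(31, -40)) + b = -5/(-1178 + 5) - 418032876745/167889 = -5/(-1173) - 418032876745/167889 = -5*(-1/1173) - 418032876745/167889 = 5/1173 - 418032876745/167889 = -163450854527480/65644599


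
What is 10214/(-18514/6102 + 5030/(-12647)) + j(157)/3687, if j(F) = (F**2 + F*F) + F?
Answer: -482187311305617/162743945261 ≈ -2962.9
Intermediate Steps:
j(F) = F + 2*F**2 (j(F) = (F**2 + F**2) + F = 2*F**2 + F = F + 2*F**2)
10214/(-18514/6102 + 5030/(-12647)) + j(157)/3687 = 10214/(-18514/6102 + 5030/(-12647)) + (157*(1 + 2*157))/3687 = 10214/(-18514*1/6102 + 5030*(-1/12647)) + (157*(1 + 314))*(1/3687) = 10214/(-9257/3051 - 5030/12647) + (157*315)*(1/3687) = 10214/(-132419809/38585997) + 49455*(1/3687) = 10214*(-38585997/132419809) + 16485/1229 = -394117373358/132419809 + 16485/1229 = -482187311305617/162743945261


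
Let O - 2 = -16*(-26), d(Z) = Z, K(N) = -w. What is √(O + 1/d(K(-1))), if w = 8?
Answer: √6686/4 ≈ 20.442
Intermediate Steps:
K(N) = -8 (K(N) = -1*8 = -8)
O = 418 (O = 2 - 16*(-26) = 2 + 416 = 418)
√(O + 1/d(K(-1))) = √(418 + 1/(-8)) = √(418 - ⅛) = √(3343/8) = √6686/4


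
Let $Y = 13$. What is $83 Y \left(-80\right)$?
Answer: $-86320$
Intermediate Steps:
$83 Y \left(-80\right) = 83 \cdot 13 \left(-80\right) = 1079 \left(-80\right) = -86320$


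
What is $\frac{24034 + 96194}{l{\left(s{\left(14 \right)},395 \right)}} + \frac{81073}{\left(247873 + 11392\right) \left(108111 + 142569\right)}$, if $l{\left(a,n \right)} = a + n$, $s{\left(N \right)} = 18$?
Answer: $\frac{7813924358928749}{26841923232600} \approx 291.11$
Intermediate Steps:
$\frac{24034 + 96194}{l{\left(s{\left(14 \right)},395 \right)}} + \frac{81073}{\left(247873 + 11392\right) \left(108111 + 142569\right)} = \frac{24034 + 96194}{18 + 395} + \frac{81073}{\left(247873 + 11392\right) \left(108111 + 142569\right)} = \frac{120228}{413} + \frac{81073}{259265 \cdot 250680} = 120228 \cdot \frac{1}{413} + \frac{81073}{64992550200} = \frac{120228}{413} + 81073 \cdot \frac{1}{64992550200} = \frac{120228}{413} + \frac{81073}{64992550200} = \frac{7813924358928749}{26841923232600}$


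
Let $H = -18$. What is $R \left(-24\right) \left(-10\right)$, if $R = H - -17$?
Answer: $-240$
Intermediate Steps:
$R = -1$ ($R = -18 - -17 = -18 + 17 = -1$)
$R \left(-24\right) \left(-10\right) = \left(-1\right) \left(-24\right) \left(-10\right) = 24 \left(-10\right) = -240$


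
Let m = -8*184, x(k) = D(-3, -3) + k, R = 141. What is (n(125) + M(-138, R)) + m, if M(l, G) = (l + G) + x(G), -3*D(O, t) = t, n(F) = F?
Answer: -1202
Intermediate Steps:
D(O, t) = -t/3
x(k) = 1 + k (x(k) = -1/3*(-3) + k = 1 + k)
m = -1472
M(l, G) = 1 + l + 2*G (M(l, G) = (l + G) + (1 + G) = (G + l) + (1 + G) = 1 + l + 2*G)
(n(125) + M(-138, R)) + m = (125 + (1 - 138 + 2*141)) - 1472 = (125 + (1 - 138 + 282)) - 1472 = (125 + 145) - 1472 = 270 - 1472 = -1202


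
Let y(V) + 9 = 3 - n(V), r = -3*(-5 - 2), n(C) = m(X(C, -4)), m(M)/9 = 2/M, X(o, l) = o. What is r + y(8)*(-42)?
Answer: 735/2 ≈ 367.50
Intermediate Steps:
m(M) = 18/M (m(M) = 9*(2/M) = 18/M)
n(C) = 18/C
r = 21 (r = -3*(-7) = 21)
y(V) = -6 - 18/V (y(V) = -9 + (3 - 18/V) = -6 - 18/V)
r + y(8)*(-42) = 21 + (-6 - 18/8)*(-42) = 21 + (-6 - 18*⅛)*(-42) = 21 + (-6 - 9/4)*(-42) = 21 - 33/4*(-42) = 21 + 693/2 = 735/2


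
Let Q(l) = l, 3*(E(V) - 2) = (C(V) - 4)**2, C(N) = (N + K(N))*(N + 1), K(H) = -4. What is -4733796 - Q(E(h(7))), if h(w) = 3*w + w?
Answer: -14680258/3 ≈ -4.8934e+6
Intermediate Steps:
h(w) = 4*w
C(N) = (1 + N)*(-4 + N) (C(N) = (N - 4)*(N + 1) = (-4 + N)*(1 + N) = (1 + N)*(-4 + N))
E(V) = 2 + (-8 + V**2 - 3*V)**2/3 (E(V) = 2 + ((-4 + V**2 - 3*V) - 4)**2/3 = 2 + (-8 + V**2 - 3*V)**2/3)
-4733796 - Q(E(h(7))) = -4733796 - (2 + (-8 + (4*7)**2 - 12*7)**2/3) = -4733796 - (2 + (-8 + 28**2 - 3*28)**2/3) = -4733796 - (2 + (-8 + 784 - 84)**2/3) = -4733796 - (2 + (1/3)*692**2) = -4733796 - (2 + (1/3)*478864) = -4733796 - (2 + 478864/3) = -4733796 - 1*478870/3 = -4733796 - 478870/3 = -14680258/3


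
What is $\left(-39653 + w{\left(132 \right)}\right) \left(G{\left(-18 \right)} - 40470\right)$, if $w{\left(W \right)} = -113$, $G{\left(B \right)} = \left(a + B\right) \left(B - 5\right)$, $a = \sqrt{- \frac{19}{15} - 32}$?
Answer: $1592866896 + \frac{914618 i \sqrt{7485}}{15} \approx 1.5929 \cdot 10^{9} + 5.2753 \cdot 10^{6} i$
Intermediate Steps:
$a = \frac{i \sqrt{7485}}{15}$ ($a = \sqrt{\left(-19\right) \frac{1}{15} - 32} = \sqrt{- \frac{19}{15} - 32} = \sqrt{- \frac{499}{15}} = \frac{i \sqrt{7485}}{15} \approx 5.7677 i$)
$G{\left(B \right)} = \left(-5 + B\right) \left(B + \frac{i \sqrt{7485}}{15}\right)$ ($G{\left(B \right)} = \left(\frac{i \sqrt{7485}}{15} + B\right) \left(B - 5\right) = \left(B + \frac{i \sqrt{7485}}{15}\right) \left(-5 + B\right) = \left(-5 + B\right) \left(B + \frac{i \sqrt{7485}}{15}\right)$)
$\left(-39653 + w{\left(132 \right)}\right) \left(G{\left(-18 \right)} - 40470\right) = \left(-39653 - 113\right) \left(\left(\left(-18\right)^{2} - -90 - \frac{i \sqrt{7485}}{3} + \frac{1}{15} i \left(-18\right) \sqrt{7485}\right) - 40470\right) = - 39766 \left(\left(324 + 90 - \frac{i \sqrt{7485}}{3} - \frac{6 i \sqrt{7485}}{5}\right) - 40470\right) = - 39766 \left(\left(414 - \frac{23 i \sqrt{7485}}{15}\right) - 40470\right) = - 39766 \left(-40056 - \frac{23 i \sqrt{7485}}{15}\right) = 1592866896 + \frac{914618 i \sqrt{7485}}{15}$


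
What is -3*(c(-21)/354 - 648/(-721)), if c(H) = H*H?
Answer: -547353/85078 ≈ -6.4335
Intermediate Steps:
c(H) = H²
-3*(c(-21)/354 - 648/(-721)) = -3*((-21)²/354 - 648/(-721)) = -3*(441*(1/354) - 648*(-1/721)) = -3*(147/118 + 648/721) = -3*182451/85078 = -547353/85078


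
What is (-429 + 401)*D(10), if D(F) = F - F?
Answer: 0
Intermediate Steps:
D(F) = 0
(-429 + 401)*D(10) = (-429 + 401)*0 = -28*0 = 0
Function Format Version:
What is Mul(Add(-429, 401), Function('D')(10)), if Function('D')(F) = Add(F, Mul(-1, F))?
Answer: 0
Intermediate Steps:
Function('D')(F) = 0
Mul(Add(-429, 401), Function('D')(10)) = Mul(Add(-429, 401), 0) = Mul(-28, 0) = 0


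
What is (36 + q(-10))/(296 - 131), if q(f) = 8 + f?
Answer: 34/165 ≈ 0.20606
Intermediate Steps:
(36 + q(-10))/(296 - 131) = (36 + (8 - 10))/(296 - 131) = (36 - 2)/165 = 34*(1/165) = 34/165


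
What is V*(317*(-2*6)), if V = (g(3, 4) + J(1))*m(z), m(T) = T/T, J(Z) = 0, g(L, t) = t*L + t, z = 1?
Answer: -60864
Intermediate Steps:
g(L, t) = t + L*t (g(L, t) = L*t + t = t + L*t)
m(T) = 1
V = 16 (V = (4*(1 + 3) + 0)*1 = (4*4 + 0)*1 = (16 + 0)*1 = 16*1 = 16)
V*(317*(-2*6)) = 16*(317*(-2*6)) = 16*(317*(-12)) = 16*(-3804) = -60864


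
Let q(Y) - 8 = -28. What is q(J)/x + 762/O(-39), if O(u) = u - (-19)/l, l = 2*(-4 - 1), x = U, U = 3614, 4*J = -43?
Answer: -13773430/739063 ≈ -18.636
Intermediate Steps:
J = -43/4 (J = (¼)*(-43) = -43/4 ≈ -10.750)
q(Y) = -20 (q(Y) = 8 - 28 = -20)
x = 3614
l = -10 (l = 2*(-5) = -10)
O(u) = -19/10 + u (O(u) = u - (-19)/(-10) = u - (-19)*(-1)/10 = u - 1*19/10 = u - 19/10 = -19/10 + u)
q(J)/x + 762/O(-39) = -20/3614 + 762/(-19/10 - 39) = -20*1/3614 + 762/(-409/10) = -10/1807 + 762*(-10/409) = -10/1807 - 7620/409 = -13773430/739063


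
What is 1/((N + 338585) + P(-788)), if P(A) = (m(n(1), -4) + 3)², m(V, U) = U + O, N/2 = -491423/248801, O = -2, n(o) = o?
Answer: 248801/84241542948 ≈ 2.9534e-6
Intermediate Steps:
N = -982846/248801 (N = 2*(-491423/248801) = -982846/248801 ≈ -3.9503)
m(V, U) = -2 + U (m(V, U) = U - 2 = -2 + U)
P(A) = 9 (P(A) = ((-2 - 4) + 3)² = (-6 + 3)² = (-3)² = 9)
1/((N + 338585) + P(-788)) = 1/((-982846/248801 + 338585) + 9) = 1/(84239303739/248801 + 9) = 1/(84241542948/248801) = 248801/84241542948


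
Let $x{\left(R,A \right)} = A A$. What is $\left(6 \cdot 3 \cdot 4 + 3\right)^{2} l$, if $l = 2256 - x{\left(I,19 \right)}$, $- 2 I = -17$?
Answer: $10659375$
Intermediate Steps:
$I = \frac{17}{2}$ ($I = \left(- \frac{1}{2}\right) \left(-17\right) = \frac{17}{2} \approx 8.5$)
$x{\left(R,A \right)} = A^{2}$
$l = 1895$ ($l = 2256 - 19^{2} = 2256 - 361 = 1895$)
$\left(6 \cdot 3 \cdot 4 + 3\right)^{2} l = \left(6 \cdot 3 \cdot 4 + 3\right)^{2} \cdot 1895 = \left(18 \cdot 4 + 3\right)^{2} \cdot 1895 = \left(72 + 3\right)^{2} \cdot 1895 = 75^{2} \cdot 1895 = 5625 \cdot 1895 = 10659375$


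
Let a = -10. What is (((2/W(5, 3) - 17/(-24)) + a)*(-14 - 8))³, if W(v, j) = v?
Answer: 1616855892553/216000 ≈ 7.4854e+6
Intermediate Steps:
(((2/W(5, 3) - 17/(-24)) + a)*(-14 - 8))³ = (((2/5 - 17/(-24)) - 10)*(-14 - 8))³ = (((2*(⅕) - 17*(-1/24)) - 10)*(-22))³ = (((⅖ + 17/24) - 10)*(-22))³ = ((133/120 - 10)*(-22))³ = (-1067/120*(-22))³ = (11737/60)³ = 1616855892553/216000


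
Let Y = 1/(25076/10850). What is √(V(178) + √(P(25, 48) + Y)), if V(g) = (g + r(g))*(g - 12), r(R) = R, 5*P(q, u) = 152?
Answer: √(232249413365600 + 62690*√121173563690)/62690 ≈ 243.11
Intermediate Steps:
P(q, u) = 152/5 (P(q, u) = (⅕)*152 = 152/5)
Y = 5425/12538 (Y = 1/(25076*(1/10850)) = 1/(12538/5425) = 5425/12538 ≈ 0.43268)
V(g) = 2*g*(-12 + g) (V(g) = (g + g)*(g - 12) = (2*g)*(-12 + g) = 2*g*(-12 + g))
√(V(178) + √(P(25, 48) + Y)) = √(2*178*(-12 + 178) + √(152/5 + 5425/12538)) = √(2*178*166 + √(1932901/62690)) = √(59096 + √121173563690/62690)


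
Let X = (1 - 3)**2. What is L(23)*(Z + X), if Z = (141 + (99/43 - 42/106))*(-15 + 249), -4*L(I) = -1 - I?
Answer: 457313628/2279 ≈ 2.0066e+5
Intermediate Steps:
L(I) = 1/4 + I/4 (L(I) = -(-1 - I)/4 = 1/4 + I/4)
Z = 76209822/2279 (Z = (141 + (99*(1/43) - 42*1/106))*234 = (141 + (99/43 - 21/53))*234 = (141 + 4344/2279)*234 = (325683/2279)*234 = 76209822/2279 ≈ 33440.)
X = 4 (X = (-2)**2 = 4)
L(23)*(Z + X) = (1/4 + (1/4)*23)*(76209822/2279 + 4) = (1/4 + 23/4)*(76218938/2279) = 6*(76218938/2279) = 457313628/2279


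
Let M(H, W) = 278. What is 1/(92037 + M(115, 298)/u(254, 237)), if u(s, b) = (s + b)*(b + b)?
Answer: 116367/10710069718 ≈ 1.0865e-5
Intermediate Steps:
u(s, b) = 2*b*(b + s) (u(s, b) = (b + s)*(2*b) = 2*b*(b + s))
1/(92037 + M(115, 298)/u(254, 237)) = 1/(92037 + 278/((2*237*(237 + 254)))) = 1/(92037 + 278/((2*237*491))) = 1/(92037 + 278/232734) = 1/(92037 + 278*(1/232734)) = 1/(92037 + 139/116367) = 1/(10710069718/116367) = 116367/10710069718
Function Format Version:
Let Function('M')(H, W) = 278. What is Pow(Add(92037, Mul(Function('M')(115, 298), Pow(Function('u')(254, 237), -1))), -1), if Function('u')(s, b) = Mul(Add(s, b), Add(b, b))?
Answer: Rational(116367, 10710069718) ≈ 1.0865e-5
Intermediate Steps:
Function('u')(s, b) = Mul(2, b, Add(b, s)) (Function('u')(s, b) = Mul(Add(b, s), Mul(2, b)) = Mul(2, b, Add(b, s)))
Pow(Add(92037, Mul(Function('M')(115, 298), Pow(Function('u')(254, 237), -1))), -1) = Pow(Add(92037, Mul(278, Pow(Mul(2, 237, Add(237, 254)), -1))), -1) = Pow(Add(92037, Mul(278, Pow(Mul(2, 237, 491), -1))), -1) = Pow(Add(92037, Mul(278, Pow(232734, -1))), -1) = Pow(Add(92037, Mul(278, Rational(1, 232734))), -1) = Pow(Add(92037, Rational(139, 116367)), -1) = Pow(Rational(10710069718, 116367), -1) = Rational(116367, 10710069718)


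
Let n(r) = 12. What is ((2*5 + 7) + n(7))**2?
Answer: 841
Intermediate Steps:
((2*5 + 7) + n(7))**2 = ((2*5 + 7) + 12)**2 = ((10 + 7) + 12)**2 = (17 + 12)**2 = 29**2 = 841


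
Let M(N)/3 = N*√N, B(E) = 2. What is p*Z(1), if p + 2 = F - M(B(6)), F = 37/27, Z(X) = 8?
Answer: -136/27 - 48*√2 ≈ -72.919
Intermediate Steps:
M(N) = 3*N^(3/2) (M(N) = 3*(N*√N) = 3*N^(3/2))
F = 37/27 (F = 37*(1/27) = 37/27 ≈ 1.3704)
p = -17/27 - 6*√2 (p = -2 + (37/27 - 3*2^(3/2)) = -2 + (37/27 - 3*2*√2) = -2 + (37/27 - 6*√2) = -17/27 - 6*√2 ≈ -9.1149)
p*Z(1) = (-17/27 - 6*√2)*8 = -136/27 - 48*√2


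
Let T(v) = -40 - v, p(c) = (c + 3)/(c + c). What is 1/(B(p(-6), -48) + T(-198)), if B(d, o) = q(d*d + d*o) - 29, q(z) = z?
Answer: 16/1873 ≈ 0.0085424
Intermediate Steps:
p(c) = (3 + c)/(2*c) (p(c) = (3 + c)/((2*c)) = (3 + c)*(1/(2*c)) = (3 + c)/(2*c))
B(d, o) = -29 + d**2 + d*o (B(d, o) = (d*d + d*o) - 29 = (d**2 + d*o) - 29 = -29 + d**2 + d*o)
1/(B(p(-6), -48) + T(-198)) = 1/((-29 + ((1/2)*(3 - 6)/(-6))*((1/2)*(3 - 6)/(-6) - 48)) + (-40 - 1*(-198))) = 1/((-29 + ((1/2)*(-1/6)*(-3))*((1/2)*(-1/6)*(-3) - 48)) + (-40 + 198)) = 1/((-29 + (1/4 - 48)/4) + 158) = 1/((-29 + (1/4)*(-191/4)) + 158) = 1/((-29 - 191/16) + 158) = 1/(-655/16 + 158) = 1/(1873/16) = 16/1873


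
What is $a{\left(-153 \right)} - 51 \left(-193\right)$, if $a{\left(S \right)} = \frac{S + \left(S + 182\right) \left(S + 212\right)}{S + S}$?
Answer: $\frac{1505200}{153} \approx 9837.9$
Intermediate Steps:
$a{\left(S \right)} = \frac{S + \left(182 + S\right) \left(212 + S\right)}{2 S}$
$a{\left(-153 \right)} - 51 \left(-193\right) = \frac{38584 - 153 \left(395 - 153\right)}{2 \left(-153\right)} - 51 \left(-193\right) = \frac{1}{2} \left(- \frac{1}{153}\right) \left(38584 - 37026\right) - -9843 = \frac{1}{2} \left(- \frac{1}{153}\right) \left(38584 - 37026\right) + 9843 = \frac{1}{2} \left(- \frac{1}{153}\right) 1558 + 9843 = - \frac{779}{153} + 9843 = \frac{1505200}{153}$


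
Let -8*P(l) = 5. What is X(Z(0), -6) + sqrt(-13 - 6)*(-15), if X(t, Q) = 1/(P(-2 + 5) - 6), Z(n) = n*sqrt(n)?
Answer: -8/53 - 15*I*sqrt(19) ≈ -0.15094 - 65.384*I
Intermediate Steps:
Z(n) = n**(3/2)
P(l) = -5/8 (P(l) = -1/8*5 = -5/8)
X(t, Q) = -8/53 (X(t, Q) = 1/(-5/8 - 6) = 1/(-53/8) = -8/53)
X(Z(0), -6) + sqrt(-13 - 6)*(-15) = -8/53 + sqrt(-13 - 6)*(-15) = -8/53 + sqrt(-19)*(-15) = -8/53 + (I*sqrt(19))*(-15) = -8/53 - 15*I*sqrt(19)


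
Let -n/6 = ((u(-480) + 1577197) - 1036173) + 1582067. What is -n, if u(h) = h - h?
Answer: 12738546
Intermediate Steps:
u(h) = 0
n = -12738546 (n = -6*(((0 + 1577197) - 1036173) + 1582067) = -6*((1577197 - 1036173) + 1582067) = -6*(541024 + 1582067) = -6*2123091 = -12738546)
-n = -1*(-12738546) = 12738546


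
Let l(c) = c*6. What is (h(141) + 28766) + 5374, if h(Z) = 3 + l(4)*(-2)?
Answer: 34095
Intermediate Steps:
l(c) = 6*c
h(Z) = -45 (h(Z) = 3 + (6*4)*(-2) = 3 + 24*(-2) = 3 - 48 = -45)
(h(141) + 28766) + 5374 = (-45 + 28766) + 5374 = 28721 + 5374 = 34095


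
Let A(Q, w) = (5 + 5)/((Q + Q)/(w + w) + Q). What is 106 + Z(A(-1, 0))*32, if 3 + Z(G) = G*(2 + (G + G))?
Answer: 10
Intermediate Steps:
A(Q, w) = 10/(Q + Q/w) (A(Q, w) = 10/((2*Q)/((2*w)) + Q) = 10/((2*Q)*(1/(2*w)) + Q) = 10/(Q/w + Q) = 10/(Q + Q/w))
Z(G) = -3 + G*(2 + 2*G) (Z(G) = -3 + G*(2 + (G + G)) = -3 + G*(2 + 2*G))
106 + Z(A(-1, 0))*32 = 106 + (-3 + 2*(10*0/(-1*(1 + 0))) + 2*(10*0/(-1*(1 + 0)))²)*32 = 106 + (-3 + 2*(10*0*(-1)/1) + 2*(10*0*(-1)/1)²)*32 = 106 + (-3 + 2*(10*0*(-1)*1) + 2*(10*0*(-1)*1)²)*32 = 106 + (-3 + 2*0 + 2*0²)*32 = 106 + (-3 + 0 + 2*0)*32 = 106 + (-3 + 0 + 0)*32 = 106 - 3*32 = 106 - 96 = 10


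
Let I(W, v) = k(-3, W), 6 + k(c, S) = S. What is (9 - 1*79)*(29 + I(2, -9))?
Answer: -1750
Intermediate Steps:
k(c, S) = -6 + S
I(W, v) = -6 + W
(9 - 1*79)*(29 + I(2, -9)) = (9 - 1*79)*(29 + (-6 + 2)) = (9 - 79)*(29 - 4) = -70*25 = -1750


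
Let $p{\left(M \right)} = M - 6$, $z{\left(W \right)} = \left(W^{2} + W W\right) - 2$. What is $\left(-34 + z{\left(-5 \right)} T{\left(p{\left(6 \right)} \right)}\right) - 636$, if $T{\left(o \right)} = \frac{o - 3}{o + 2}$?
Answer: $-742$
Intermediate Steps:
$z{\left(W \right)} = -2 + 2 W^{2}$ ($z{\left(W \right)} = \left(W^{2} + W^{2}\right) - 2 = 2 W^{2} - 2 = -2 + 2 W^{2}$)
$p{\left(M \right)} = -6 + M$ ($p{\left(M \right)} = M - 6 = -6 + M$)
$T{\left(o \right)} = \frac{-3 + o}{2 + o}$
$\left(-34 + z{\left(-5 \right)} T{\left(p{\left(6 \right)} \right)}\right) - 636 = \left(-34 + \left(-2 + 2 \left(-5\right)^{2}\right) \frac{-3 + \left(-6 + 6\right)}{2 + \left(-6 + 6\right)}\right) - 636 = \left(-34 + \left(-2 + 2 \cdot 25\right) \frac{-3 + 0}{2 + 0}\right) - 636 = \left(-34 + \left(-2 + 50\right) \frac{1}{2} \left(-3\right)\right) - 636 = \left(-34 + 48 \cdot \frac{1}{2} \left(-3\right)\right) - 636 = \left(-34 + 48 \left(- \frac{3}{2}\right)\right) - 636 = \left(-34 - 72\right) - 636 = -106 - 636 = -742$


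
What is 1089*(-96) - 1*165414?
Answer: -269958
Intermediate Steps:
1089*(-96) - 1*165414 = -104544 - 165414 = -269958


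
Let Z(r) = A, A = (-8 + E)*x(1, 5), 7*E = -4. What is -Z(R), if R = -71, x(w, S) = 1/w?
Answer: 60/7 ≈ 8.5714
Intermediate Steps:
E = -4/7 (E = (⅐)*(-4) = -4/7 ≈ -0.57143)
A = -60/7 (A = (-8 - 4/7)/1 = -60/7*1 = -60/7 ≈ -8.5714)
Z(r) = -60/7
-Z(R) = -1*(-60/7) = 60/7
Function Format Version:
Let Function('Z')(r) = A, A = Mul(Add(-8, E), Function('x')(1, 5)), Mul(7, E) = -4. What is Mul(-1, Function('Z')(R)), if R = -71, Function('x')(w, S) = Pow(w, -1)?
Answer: Rational(60, 7) ≈ 8.5714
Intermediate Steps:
E = Rational(-4, 7) (E = Mul(Rational(1, 7), -4) = Rational(-4, 7) ≈ -0.57143)
A = Rational(-60, 7) (A = Mul(Add(-8, Rational(-4, 7)), Pow(1, -1)) = Mul(Rational(-60, 7), 1) = Rational(-60, 7) ≈ -8.5714)
Function('Z')(r) = Rational(-60, 7)
Mul(-1, Function('Z')(R)) = Mul(-1, Rational(-60, 7)) = Rational(60, 7)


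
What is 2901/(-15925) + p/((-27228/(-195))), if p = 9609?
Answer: 9920186649/144535300 ≈ 68.635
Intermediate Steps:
2901/(-15925) + p/((-27228/(-195))) = 2901/(-15925) + 9609/((-27228/(-195))) = 2901*(-1/15925) + 9609/((-27228*(-1/195))) = -2901/15925 + 9609/(9076/65) = -2901/15925 + 9609*(65/9076) = -2901/15925 + 624585/9076 = 9920186649/144535300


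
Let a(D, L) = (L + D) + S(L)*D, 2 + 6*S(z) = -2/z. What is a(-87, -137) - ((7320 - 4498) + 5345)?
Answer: -1145623/137 ≈ -8362.2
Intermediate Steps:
S(z) = -⅓ - 1/(3*z) (S(z) = -⅓ + (-2/z)/6 = -⅓ - 1/(3*z))
a(D, L) = D + L + D*(-1 - L)/(3*L) (a(D, L) = (L + D) + ((-1 - L)/(3*L))*D = (D + L) + D*(-1 - L)/(3*L) = D + L + D*(-1 - L)/(3*L))
a(-87, -137) - ((7320 - 4498) + 5345) = (-137 + (⅔)*(-87) - ⅓*(-87)/(-137)) - ((7320 - 4498) + 5345) = (-137 - 58 - ⅓*(-87)*(-1/137)) - (2822 + 5345) = (-137 - 58 - 29/137) - 1*8167 = -26744/137 - 8167 = -1145623/137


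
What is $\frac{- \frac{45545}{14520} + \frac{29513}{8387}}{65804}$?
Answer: $\frac{9308569}{1602712221792} \approx 5.808 \cdot 10^{-6}$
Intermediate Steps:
$\frac{- \frac{45545}{14520} + \frac{29513}{8387}}{65804} = \left(\left(-45545\right) \frac{1}{14520} + 29513 \cdot \frac{1}{8387}\right) \frac{1}{65804} = \left(- \frac{9109}{2904} + \frac{29513}{8387}\right) \frac{1}{65804} = \frac{9308569}{24355848} \cdot \frac{1}{65804} = \frac{9308569}{1602712221792}$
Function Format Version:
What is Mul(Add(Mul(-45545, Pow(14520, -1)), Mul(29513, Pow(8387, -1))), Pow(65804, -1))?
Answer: Rational(9308569, 1602712221792) ≈ 5.8080e-6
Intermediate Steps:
Mul(Add(Mul(-45545, Pow(14520, -1)), Mul(29513, Pow(8387, -1))), Pow(65804, -1)) = Mul(Add(Mul(-45545, Rational(1, 14520)), Mul(29513, Rational(1, 8387))), Rational(1, 65804)) = Mul(Add(Rational(-9109, 2904), Rational(29513, 8387)), Rational(1, 65804)) = Mul(Rational(9308569, 24355848), Rational(1, 65804)) = Rational(9308569, 1602712221792)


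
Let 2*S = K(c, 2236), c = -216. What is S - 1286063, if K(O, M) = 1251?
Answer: -2570875/2 ≈ -1.2854e+6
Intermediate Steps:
S = 1251/2 (S = (½)*1251 = 1251/2 ≈ 625.50)
S - 1286063 = 1251/2 - 1286063 = -2570875/2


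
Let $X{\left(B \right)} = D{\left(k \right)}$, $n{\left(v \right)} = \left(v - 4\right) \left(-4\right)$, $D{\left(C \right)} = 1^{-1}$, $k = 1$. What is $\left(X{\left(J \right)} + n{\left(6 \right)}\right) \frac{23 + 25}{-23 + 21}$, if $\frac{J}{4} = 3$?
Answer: $168$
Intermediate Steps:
$D{\left(C \right)} = 1$
$J = 12$ ($J = 4 \cdot 3 = 12$)
$n{\left(v \right)} = 16 - 4 v$ ($n{\left(v \right)} = \left(-4 + v\right) \left(-4\right) = 16 - 4 v$)
$X{\left(B \right)} = 1$
$\left(X{\left(J \right)} + n{\left(6 \right)}\right) \frac{23 + 25}{-23 + 21} = \left(1 + \left(16 - 24\right)\right) \frac{23 + 25}{-23 + 21} = \left(1 + \left(16 - 24\right)\right) \frac{48}{-2} = \left(1 - 8\right) 48 \left(- \frac{1}{2}\right) = \left(-7\right) \left(-24\right) = 168$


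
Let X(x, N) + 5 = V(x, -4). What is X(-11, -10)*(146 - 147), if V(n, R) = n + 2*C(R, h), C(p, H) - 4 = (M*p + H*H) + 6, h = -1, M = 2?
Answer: 10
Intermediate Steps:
C(p, H) = 10 + H**2 + 2*p (C(p, H) = 4 + ((2*p + H*H) + 6) = 4 + ((2*p + H**2) + 6) = 4 + ((H**2 + 2*p) + 6) = 4 + (6 + H**2 + 2*p) = 10 + H**2 + 2*p)
V(n, R) = 22 + n + 4*R (V(n, R) = n + 2*(10 + (-1)**2 + 2*R) = n + 2*(10 + 1 + 2*R) = n + 2*(11 + 2*R) = n + (22 + 4*R) = 22 + n + 4*R)
X(x, N) = 1 + x (X(x, N) = -5 + (22 + x + 4*(-4)) = -5 + (22 + x - 16) = -5 + (6 + x) = 1 + x)
X(-11, -10)*(146 - 147) = (1 - 11)*(146 - 147) = -10*(-1) = 10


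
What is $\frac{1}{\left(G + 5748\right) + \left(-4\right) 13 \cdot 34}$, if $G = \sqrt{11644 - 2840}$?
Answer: $\frac{995}{3957899} - \frac{\sqrt{2201}}{7915798} \approx 0.00024547$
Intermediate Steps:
$G = 2 \sqrt{2201}$ ($G = \sqrt{8804} = 2 \sqrt{2201} \approx 93.83$)
$\frac{1}{\left(G + 5748\right) + \left(-4\right) 13 \cdot 34} = \frac{1}{\left(2 \sqrt{2201} + 5748\right) + \left(-4\right) 13 \cdot 34} = \frac{1}{\left(5748 + 2 \sqrt{2201}\right) - 1768} = \frac{1}{3980 + 2 \sqrt{2201}}$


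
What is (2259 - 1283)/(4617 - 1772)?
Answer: 976/2845 ≈ 0.34306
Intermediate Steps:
(2259 - 1283)/(4617 - 1772) = 976/2845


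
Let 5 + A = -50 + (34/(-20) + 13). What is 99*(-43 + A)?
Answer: -85833/10 ≈ -8583.3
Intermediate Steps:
A = -437/10 (A = -5 + (-50 + (34/(-20) + 13)) = -5 + (-50 + (34*(-1/20) + 13)) = -5 + (-50 + (-17/10 + 13)) = -5 + (-50 + 113/10) = -5 - 387/10 = -437/10 ≈ -43.700)
99*(-43 + A) = 99*(-43 - 437/10) = 99*(-867/10) = -85833/10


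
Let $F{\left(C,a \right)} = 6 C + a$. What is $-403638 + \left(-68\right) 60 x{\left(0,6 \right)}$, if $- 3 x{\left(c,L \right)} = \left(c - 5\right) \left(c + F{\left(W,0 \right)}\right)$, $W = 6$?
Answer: $-648438$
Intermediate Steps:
$F{\left(C,a \right)} = a + 6 C$
$x{\left(c,L \right)} = - \frac{\left(-5 + c\right) \left(36 + c\right)}{3}$ ($x{\left(c,L \right)} = - \frac{\left(c - 5\right) \left(c + \left(0 + 6 \cdot 6\right)\right)}{3} = - \frac{\left(-5 + c\right) \left(c + \left(0 + 36\right)\right)}{3} = - \frac{\left(-5 + c\right) \left(c + 36\right)}{3} = - \frac{\left(-5 + c\right) \left(36 + c\right)}{3}$)
$-403638 + \left(-68\right) 60 x{\left(0,6 \right)} = -403638 + \left(-68\right) 60 \left(60 - 0 - \frac{0^{2}}{3}\right) = -403638 - 4080 \left(60 + 0 - 0\right) = -403638 - 4080 \left(60 + 0 + 0\right) = -403638 - 244800 = -648438$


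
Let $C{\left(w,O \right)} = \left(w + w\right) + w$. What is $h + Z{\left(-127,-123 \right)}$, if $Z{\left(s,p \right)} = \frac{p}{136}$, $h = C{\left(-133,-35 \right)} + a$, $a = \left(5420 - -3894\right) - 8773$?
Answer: $\frac{19189}{136} \approx 141.1$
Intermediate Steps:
$C{\left(w,O \right)} = 3 w$ ($C{\left(w,O \right)} = 2 w + w = 3 w$)
$a = 541$ ($a = \left(5420 + 3894\right) - 8773 = 9314 - 8773 = 541$)
$h = 142$ ($h = 3 \left(-133\right) + 541 = -399 + 541 = 142$)
$Z{\left(s,p \right)} = \frac{p}{136}$ ($Z{\left(s,p \right)} = p \frac{1}{136} = \frac{p}{136}$)
$h + Z{\left(-127,-123 \right)} = 142 + \frac{1}{136} \left(-123\right) = 142 - \frac{123}{136} = \frac{19189}{136}$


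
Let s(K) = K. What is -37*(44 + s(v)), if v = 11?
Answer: -2035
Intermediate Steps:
-37*(44 + s(v)) = -37*(44 + 11) = -37*55 = -2035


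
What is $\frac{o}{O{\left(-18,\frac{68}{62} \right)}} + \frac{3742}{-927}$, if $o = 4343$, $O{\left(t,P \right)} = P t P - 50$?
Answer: $- \frac{4126615157}{63831366} \approx -64.649$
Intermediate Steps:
$O{\left(t,P \right)} = -50 + t P^{2}$ ($O{\left(t,P \right)} = t P^{2} - 50 = -50 + t P^{2}$)
$\frac{o}{O{\left(-18,\frac{68}{62} \right)}} + \frac{3742}{-927} = \frac{4343}{-50 - 18 \left(\frac{68}{62}\right)^{2}} + \frac{3742}{-927} = \frac{4343}{-50 - 18 \left(68 \cdot \frac{1}{62}\right)^{2}} + 3742 \left(- \frac{1}{927}\right) = \frac{4343}{-50 - 18 \left(\frac{34}{31}\right)^{2}} - \frac{3742}{927} = \frac{4343}{-50 - \frac{20808}{961}} - \frac{3742}{927} = \frac{4343}{- \frac{68858}{961}} - \frac{3742}{927} = 4343 \left(- \frac{961}{68858}\right) - \frac{3742}{927} = - \frac{4173623}{68858} - \frac{3742}{927} = - \frac{4126615157}{63831366}$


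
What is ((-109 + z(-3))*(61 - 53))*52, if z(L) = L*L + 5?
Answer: -39520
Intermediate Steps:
z(L) = 5 + L² (z(L) = L² + 5 = 5 + L²)
((-109 + z(-3))*(61 - 53))*52 = ((-109 + (5 + (-3)²))*(61 - 53))*52 = ((-109 + (5 + 9))*8)*52 = ((-109 + 14)*8)*52 = -95*8*52 = -760*52 = -39520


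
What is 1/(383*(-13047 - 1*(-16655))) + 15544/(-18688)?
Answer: -335619927/403504288 ≈ -0.83176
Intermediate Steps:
1/(383*(-13047 - 1*(-16655))) + 15544/(-18688) = 1/(383*(-13047 + 16655)) + 15544*(-1/18688) = (1/383)/3608 - 1943/2336 = (1/383)*(1/3608) - 1943/2336 = 1/1381864 - 1943/2336 = -335619927/403504288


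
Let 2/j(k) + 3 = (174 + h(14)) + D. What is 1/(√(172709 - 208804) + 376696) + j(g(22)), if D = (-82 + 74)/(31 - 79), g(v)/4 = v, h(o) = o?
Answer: 1703217459388/157650802799721 - I*√36095/141899912511 ≈ 0.010804 - 1.3389e-9*I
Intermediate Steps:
g(v) = 4*v
D = ⅙ (D = -8/(-48) = -8*(-1/48) = ⅙ ≈ 0.16667)
j(k) = 12/1111 (j(k) = 2/(-3 + ((174 + 14) + ⅙)) = 2/(-3 + (188 + ⅙)) = 2/(-3 + 1129/6) = 2/(1111/6) = 2*(6/1111) = 12/1111)
1/(√(172709 - 208804) + 376696) + j(g(22)) = 1/(√(172709 - 208804) + 376696) + 12/1111 = 1/(√(-36095) + 376696) + 12/1111 = 1/(I*√36095 + 376696) + 12/1111 = 1/(376696 + I*√36095) + 12/1111 = 12/1111 + 1/(376696 + I*√36095)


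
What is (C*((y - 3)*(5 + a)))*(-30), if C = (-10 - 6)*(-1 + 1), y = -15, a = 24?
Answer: 0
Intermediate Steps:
C = 0 (C = -16*0 = 0)
(C*((y - 3)*(5 + a)))*(-30) = (0*((-15 - 3)*(5 + 24)))*(-30) = (0*(-18*29))*(-30) = (0*(-522))*(-30) = 0*(-30) = 0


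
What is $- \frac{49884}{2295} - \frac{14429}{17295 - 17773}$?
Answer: $\frac{3090001}{365670} \approx 8.4502$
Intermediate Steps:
$- \frac{49884}{2295} - \frac{14429}{17295 - 17773} = \left(-49884\right) \frac{1}{2295} - \frac{14429}{-478} = - \frac{16628}{765} - - \frac{14429}{478} = - \frac{16628}{765} + \frac{14429}{478} = \frac{3090001}{365670}$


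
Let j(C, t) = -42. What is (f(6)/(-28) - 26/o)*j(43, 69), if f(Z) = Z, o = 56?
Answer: 57/2 ≈ 28.500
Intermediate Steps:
(f(6)/(-28) - 26/o)*j(43, 69) = (6/(-28) - 26/56)*(-42) = (6*(-1/28) - 26*1/56)*(-42) = (-3/14 - 13/28)*(-42) = -19/28*(-42) = 57/2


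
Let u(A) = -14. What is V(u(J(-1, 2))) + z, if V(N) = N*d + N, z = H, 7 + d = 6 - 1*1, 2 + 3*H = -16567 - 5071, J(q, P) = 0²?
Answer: -21598/3 ≈ -7199.3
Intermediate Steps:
J(q, P) = 0
H = -21640/3 (H = -⅔ + (-16567 - 5071)/3 = -⅔ + (⅓)*(-21638) = -⅔ - 21638/3 = -21640/3 ≈ -7213.3)
d = -2 (d = -7 + (6 - 1*1) = -7 + (6 - 1) = -7 + 5 = -2)
z = -21640/3 ≈ -7213.3
V(N) = -N (V(N) = N*(-2) + N = -2*N + N = -N)
V(u(J(-1, 2))) + z = -1*(-14) - 21640/3 = 14 - 21640/3 = -21598/3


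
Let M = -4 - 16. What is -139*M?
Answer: 2780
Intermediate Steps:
M = -20
-139*M = -139*(-20) = 2780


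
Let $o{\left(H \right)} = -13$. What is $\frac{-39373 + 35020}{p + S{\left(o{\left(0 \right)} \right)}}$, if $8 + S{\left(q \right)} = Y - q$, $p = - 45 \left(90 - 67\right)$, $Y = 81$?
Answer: $\frac{4353}{949} \approx 4.5869$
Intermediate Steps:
$p = -1035$ ($p = \left(-45\right) 23 = -1035$)
$S{\left(q \right)} = 73 - q$ ($S{\left(q \right)} = -8 - \left(-81 + q\right) = 73 - q$)
$\frac{-39373 + 35020}{p + S{\left(o{\left(0 \right)} \right)}} = \frac{-39373 + 35020}{-1035 + \left(73 - -13\right)} = - \frac{4353}{-1035 + \left(73 + 13\right)} = - \frac{4353}{-1035 + 86} = - \frac{4353}{-949} = \left(-4353\right) \left(- \frac{1}{949}\right) = \frac{4353}{949}$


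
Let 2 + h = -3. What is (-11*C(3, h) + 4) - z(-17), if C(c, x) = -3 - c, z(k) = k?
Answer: 87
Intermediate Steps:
h = -5 (h = -2 - 3 = -5)
(-11*C(3, h) + 4) - z(-17) = (-11*(-3 - 1*3) + 4) - 1*(-17) = (-11*(-3 - 3) + 4) + 17 = (-11*(-6) + 4) + 17 = (66 + 4) + 17 = 70 + 17 = 87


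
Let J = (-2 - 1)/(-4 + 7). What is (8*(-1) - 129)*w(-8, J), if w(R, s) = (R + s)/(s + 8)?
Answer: 1233/7 ≈ 176.14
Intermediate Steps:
J = -1 (J = -3/3 = -3*⅓ = -1)
w(R, s) = (R + s)/(8 + s)
(8*(-1) - 129)*w(-8, J) = (8*(-1) - 129)*((-8 - 1)/(8 - 1)) = (-8 - 129)*(-9/7) = -137*(-9)/7 = -137*(-9/7) = 1233/7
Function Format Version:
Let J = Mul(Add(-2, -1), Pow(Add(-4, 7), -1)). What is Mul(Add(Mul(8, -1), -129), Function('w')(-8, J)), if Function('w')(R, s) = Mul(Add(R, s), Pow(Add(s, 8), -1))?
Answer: Rational(1233, 7) ≈ 176.14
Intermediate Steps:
J = -1 (J = Mul(-3, Pow(3, -1)) = Mul(-3, Rational(1, 3)) = -1)
Function('w')(R, s) = Mul(Pow(Add(8, s), -1), Add(R, s)) (Function('w')(R, s) = Mul(Add(R, s), Pow(Add(8, s), -1)) = Mul(Pow(Add(8, s), -1), Add(R, s)))
Mul(Add(Mul(8, -1), -129), Function('w')(-8, J)) = Mul(Add(Mul(8, -1), -129), Mul(Pow(Add(8, -1), -1), Add(-8, -1))) = Mul(Add(-8, -129), Mul(Pow(7, -1), -9)) = Mul(-137, Mul(Rational(1, 7), -9)) = Mul(-137, Rational(-9, 7)) = Rational(1233, 7)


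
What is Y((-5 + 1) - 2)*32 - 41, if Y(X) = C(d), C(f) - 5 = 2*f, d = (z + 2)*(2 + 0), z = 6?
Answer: 1143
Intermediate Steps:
d = 16 (d = (6 + 2)*(2 + 0) = 8*2 = 16)
C(f) = 5 + 2*f
Y(X) = 37 (Y(X) = 5 + 2*16 = 5 + 32 = 37)
Y((-5 + 1) - 2)*32 - 41 = 37*32 - 41 = 1184 - 41 = 1143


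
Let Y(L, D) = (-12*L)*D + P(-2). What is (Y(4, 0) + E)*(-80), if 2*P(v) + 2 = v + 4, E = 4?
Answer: -320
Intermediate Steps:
P(v) = 1 + v/2 (P(v) = -1 + (v + 4)/2 = -1 + (4 + v)/2 = -1 + (2 + v/2) = 1 + v/2)
Y(L, D) = -12*D*L (Y(L, D) = (-12*L)*D + (1 + (½)*(-2)) = -12*D*L + (1 - 1) = -12*D*L + 0 = -12*D*L)
(Y(4, 0) + E)*(-80) = (-12*0*4 + 4)*(-80) = (0 + 4)*(-80) = 4*(-80) = -320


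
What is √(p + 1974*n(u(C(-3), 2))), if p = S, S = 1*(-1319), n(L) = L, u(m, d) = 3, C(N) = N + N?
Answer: √4603 ≈ 67.845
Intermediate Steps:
C(N) = 2*N
S = -1319
p = -1319
√(p + 1974*n(u(C(-3), 2))) = √(-1319 + 1974*3) = √(-1319 + 5922) = √4603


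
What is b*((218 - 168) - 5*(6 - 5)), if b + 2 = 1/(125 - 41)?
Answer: -2505/28 ≈ -89.464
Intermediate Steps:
b = -167/84 (b = -2 + 1/(125 - 41) = -2 + 1/84 = -167/84 ≈ -1.9881)
b*((218 - 168) - 5*(6 - 5)) = -167*((218 - 168) - 5*(6 - 5))/84 = -167*(50 - 5*1)/84 = -167*(50 - 5)/84 = -167/84*45 = -2505/28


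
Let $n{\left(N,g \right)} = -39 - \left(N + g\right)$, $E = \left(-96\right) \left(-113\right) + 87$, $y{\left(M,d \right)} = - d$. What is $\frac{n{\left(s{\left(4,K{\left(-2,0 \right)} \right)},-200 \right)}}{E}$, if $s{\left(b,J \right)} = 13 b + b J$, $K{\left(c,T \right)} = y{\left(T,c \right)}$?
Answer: $\frac{101}{10935} \approx 0.0092364$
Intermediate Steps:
$K{\left(c,T \right)} = - c$
$s{\left(b,J \right)} = 13 b + J b$
$E = 10935$ ($E = 10848 + 87 = 10935$)
$n{\left(N,g \right)} = -39 - N - g$ ($n{\left(N,g \right)} = -39 - \left(N + g\right) = -39 - N - g$)
$\frac{n{\left(s{\left(4,K{\left(-2,0 \right)} \right)},-200 \right)}}{E} = \frac{-39 - 4 \left(13 - -2\right) - -200}{10935} = \left(-39 - 4 \left(13 + 2\right) + 200\right) \frac{1}{10935} = \left(-39 - 4 \cdot 15 + 200\right) \frac{1}{10935} = \left(-39 - 60 + 200\right) \frac{1}{10935} = 101 \cdot \frac{1}{10935} = \frac{101}{10935}$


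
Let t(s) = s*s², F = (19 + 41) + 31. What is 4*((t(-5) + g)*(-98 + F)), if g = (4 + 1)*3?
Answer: 3080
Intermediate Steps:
g = 15 (g = 5*3 = 15)
F = 91 (F = 60 + 31 = 91)
t(s) = s³
4*((t(-5) + g)*(-98 + F)) = 4*(((-5)³ + 15)*(-98 + 91)) = 4*((-125 + 15)*(-7)) = 4*(-110*(-7)) = 4*770 = 3080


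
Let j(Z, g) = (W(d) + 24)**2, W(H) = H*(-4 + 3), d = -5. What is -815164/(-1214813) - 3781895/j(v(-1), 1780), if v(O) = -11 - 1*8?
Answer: -4593609657711/1021657733 ≈ -4496.2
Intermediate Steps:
W(H) = -H (W(H) = H*(-1) = -H)
v(O) = -19 (v(O) = -11 - 8 = -19)
j(Z, g) = 841 (j(Z, g) = (-1*(-5) + 24)**2 = (5 + 24)**2 = 29**2 = 841)
-815164/(-1214813) - 3781895/j(v(-1), 1780) = -815164/(-1214813) - 3781895/841 = -815164*(-1/1214813) - 3781895*1/841 = 815164/1214813 - 3781895/841 = -4593609657711/1021657733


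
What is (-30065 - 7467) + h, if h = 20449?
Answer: -17083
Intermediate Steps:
(-30065 - 7467) + h = (-30065 - 7467) + 20449 = -37532 + 20449 = -17083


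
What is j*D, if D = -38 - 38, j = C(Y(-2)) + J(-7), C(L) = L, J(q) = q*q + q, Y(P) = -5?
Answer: -2812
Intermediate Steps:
J(q) = q + q² (J(q) = q² + q = q + q²)
j = 37 (j = -5 - 7*(1 - 7) = -5 - 7*(-6) = -5 + 42 = 37)
D = -76
j*D = 37*(-76) = -2812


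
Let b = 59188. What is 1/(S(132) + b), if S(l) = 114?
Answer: 1/59302 ≈ 1.6863e-5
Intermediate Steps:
1/(S(132) + b) = 1/(114 + 59188) = 1/59302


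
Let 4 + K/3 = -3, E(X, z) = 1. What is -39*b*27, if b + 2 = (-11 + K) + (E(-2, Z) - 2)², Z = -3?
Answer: 34749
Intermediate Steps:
K = -21 (K = -12 + 3*(-3) = -12 - 9 = -21)
b = -33 (b = -2 + ((-11 - 21) + (1 - 2)²) = -2 + (-32 + (-1)²) = -2 + (-32 + 1) = -2 - 31 = -33)
-39*b*27 = -39*(-33)*27 = 1287*27 = 34749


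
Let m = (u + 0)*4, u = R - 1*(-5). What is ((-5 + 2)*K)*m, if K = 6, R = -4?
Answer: -72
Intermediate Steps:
u = 1 (u = -4 - 1*(-5) = -4 + 5 = 1)
m = 4 (m = (1 + 0)*4 = 1*4 = 4)
((-5 + 2)*K)*m = ((-5 + 2)*6)*4 = -3*6*4 = -18*4 = -72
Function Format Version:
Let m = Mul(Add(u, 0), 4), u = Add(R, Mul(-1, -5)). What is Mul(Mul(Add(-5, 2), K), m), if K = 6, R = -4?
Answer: -72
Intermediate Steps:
u = 1 (u = Add(-4, Mul(-1, -5)) = Add(-4, 5) = 1)
m = 4 (m = Mul(Add(1, 0), 4) = Mul(1, 4) = 4)
Mul(Mul(Add(-5, 2), K), m) = Mul(Mul(Add(-5, 2), 6), 4) = Mul(Mul(-3, 6), 4) = Mul(-18, 4) = -72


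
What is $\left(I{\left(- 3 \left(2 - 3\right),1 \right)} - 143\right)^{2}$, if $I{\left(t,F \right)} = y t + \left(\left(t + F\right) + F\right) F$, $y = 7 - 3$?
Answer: $15876$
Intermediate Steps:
$y = 4$ ($y = 7 - 3 = 4$)
$I{\left(t,F \right)} = 4 t + F \left(t + 2 F\right)$ ($I{\left(t,F \right)} = 4 t + \left(\left(t + F\right) + F\right) F = 4 t + \left(\left(F + t\right) + F\right) F = 4 t + \left(t + 2 F\right) F = 4 t + F \left(t + 2 F\right)$)
$\left(I{\left(- 3 \left(2 - 3\right),1 \right)} - 143\right)^{2} = \left(\left(2 \cdot 1^{2} + 4 \left(- 3 \left(2 - 3\right)\right) + 1 \left(- 3 \left(2 - 3\right)\right)\right) - 143\right)^{2} = \left(\left(2 \cdot 1 + 4 \left(\left(-3\right) \left(-1\right)\right) + 1 \left(\left(-3\right) \left(-1\right)\right)\right) - 143\right)^{2} = \left(\left(2 + 4 \cdot 3 + 1 \cdot 3\right) - 143\right)^{2} = \left(\left(2 + 12 + 3\right) - 143\right)^{2} = \left(17 - 143\right)^{2} = \left(-126\right)^{2} = 15876$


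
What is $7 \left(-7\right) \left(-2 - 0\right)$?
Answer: $98$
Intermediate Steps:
$7 \left(-7\right) \left(-2 - 0\right) = - 49 \left(-2 + 0\right) = \left(-49\right) \left(-2\right) = 98$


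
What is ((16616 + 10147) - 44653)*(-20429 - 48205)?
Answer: 1227862260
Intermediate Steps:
((16616 + 10147) - 44653)*(-20429 - 48205) = (26763 - 44653)*(-68634) = -17890*(-68634) = 1227862260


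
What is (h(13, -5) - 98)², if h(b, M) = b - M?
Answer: 6400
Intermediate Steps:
(h(13, -5) - 98)² = ((13 - 1*(-5)) - 98)² = ((13 + 5) - 98)² = (18 - 98)² = (-80)² = 6400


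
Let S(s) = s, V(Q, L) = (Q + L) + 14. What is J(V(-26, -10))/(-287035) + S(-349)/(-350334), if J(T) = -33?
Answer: 111736237/100558119690 ≈ 0.0011112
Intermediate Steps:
V(Q, L) = 14 + L + Q (V(Q, L) = (L + Q) + 14 = 14 + L + Q)
J(V(-26, -10))/(-287035) + S(-349)/(-350334) = -33/(-287035) - 349/(-350334) = -33*(-1/287035) - 349*(-1/350334) = 33/287035 + 349/350334 = 111736237/100558119690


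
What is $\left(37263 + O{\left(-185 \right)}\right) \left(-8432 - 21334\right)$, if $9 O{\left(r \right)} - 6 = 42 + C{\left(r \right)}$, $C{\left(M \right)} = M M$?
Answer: $- \frac{3667568080}{3} \approx -1.2225 \cdot 10^{9}$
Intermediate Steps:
$C{\left(M \right)} = M^{2}$
$O{\left(r \right)} = \frac{16}{3} + \frac{r^{2}}{9}$ ($O{\left(r \right)} = \frac{2}{3} + \frac{42 + r^{2}}{9} = \frac{2}{3} + \left(\frac{14}{3} + \frac{r^{2}}{9}\right) = \frac{16}{3} + \frac{r^{2}}{9}$)
$\left(37263 + O{\left(-185 \right)}\right) \left(-8432 - 21334\right) = \left(37263 + \left(\frac{16}{3} + \frac{\left(-185\right)^{2}}{9}\right)\right) \left(-8432 - 21334\right) = \left(37263 + \left(\frac{16}{3} + \frac{1}{9} \cdot 34225\right)\right) \left(-29766\right) = \left(37263 + \left(\frac{16}{3} + \frac{34225}{9}\right)\right) \left(-29766\right) = \left(37263 + \frac{34273}{9}\right) \left(-29766\right) = \frac{369640}{9} \left(-29766\right) = - \frac{3667568080}{3}$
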